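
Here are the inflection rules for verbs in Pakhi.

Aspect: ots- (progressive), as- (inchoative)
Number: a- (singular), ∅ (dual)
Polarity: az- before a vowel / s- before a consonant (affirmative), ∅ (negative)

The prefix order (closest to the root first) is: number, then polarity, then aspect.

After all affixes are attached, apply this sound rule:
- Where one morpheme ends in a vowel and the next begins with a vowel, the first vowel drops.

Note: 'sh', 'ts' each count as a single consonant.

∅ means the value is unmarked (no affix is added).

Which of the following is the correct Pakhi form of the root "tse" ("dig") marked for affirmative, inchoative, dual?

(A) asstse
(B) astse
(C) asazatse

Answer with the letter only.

number = dual: zero marking, form stays tse.
Attach polarity affirmative s- (before consonant 'ts') → stse.
Attach aspect inchoative as- → asstse.
Vowel deletion: no change.
So the correct form is asstse, option (A).
(B) astse is wrong: it uses negative instead of affirmative for polarity.
(C) asazatse is wrong: it uses singular instead of dual for number.

A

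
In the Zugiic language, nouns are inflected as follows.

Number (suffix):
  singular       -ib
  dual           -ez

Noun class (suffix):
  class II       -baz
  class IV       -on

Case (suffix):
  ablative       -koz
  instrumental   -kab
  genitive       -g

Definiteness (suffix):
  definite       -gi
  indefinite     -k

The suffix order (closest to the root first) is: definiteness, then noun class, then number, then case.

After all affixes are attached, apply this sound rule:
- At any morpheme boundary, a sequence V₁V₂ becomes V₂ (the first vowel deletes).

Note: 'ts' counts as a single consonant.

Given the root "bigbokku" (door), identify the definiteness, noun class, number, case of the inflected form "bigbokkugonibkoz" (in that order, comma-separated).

Segment: bigbokku-gi-on-ib-koz.
definiteness: -gi → definite.
noun class: -on → class IV.
number: -ib → singular.
case: -koz → ablative.

definite, class IV, singular, ablative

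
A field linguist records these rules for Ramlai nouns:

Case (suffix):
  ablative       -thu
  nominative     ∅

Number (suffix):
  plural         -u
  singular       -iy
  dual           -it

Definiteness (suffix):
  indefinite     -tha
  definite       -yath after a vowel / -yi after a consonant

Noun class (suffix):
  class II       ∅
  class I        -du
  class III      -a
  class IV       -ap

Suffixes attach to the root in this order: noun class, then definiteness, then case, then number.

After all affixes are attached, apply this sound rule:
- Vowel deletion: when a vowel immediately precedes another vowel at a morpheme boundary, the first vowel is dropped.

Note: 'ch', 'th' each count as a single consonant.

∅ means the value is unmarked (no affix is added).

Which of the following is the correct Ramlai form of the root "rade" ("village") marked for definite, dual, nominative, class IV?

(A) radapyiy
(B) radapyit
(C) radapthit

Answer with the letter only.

Attach noun class class IV -ap → radeap.
Attach definiteness definite -yi (after consonant 'p') → radeapyi.
case = nominative: zero marking, form stays radeapyi.
Attach number dual -it → radeapyiit.
Apply vowel deletion: radeapyiit → radapyit.
So the correct form is radapyit, option (B).
(A) radapyiy is wrong: it uses singular instead of dual for number.
(C) radapthit is wrong: it uses indefinite instead of definite for definiteness.

B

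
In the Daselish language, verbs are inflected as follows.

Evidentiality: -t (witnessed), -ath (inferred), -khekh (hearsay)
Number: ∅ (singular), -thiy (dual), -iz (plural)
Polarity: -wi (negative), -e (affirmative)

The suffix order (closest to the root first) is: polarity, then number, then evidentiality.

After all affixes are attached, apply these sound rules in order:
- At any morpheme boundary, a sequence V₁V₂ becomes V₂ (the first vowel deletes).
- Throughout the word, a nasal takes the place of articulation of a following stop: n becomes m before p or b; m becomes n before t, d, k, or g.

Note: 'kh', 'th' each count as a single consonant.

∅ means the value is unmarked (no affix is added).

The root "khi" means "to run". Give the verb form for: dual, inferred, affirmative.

khethiyath

Attach polarity affirmative -e → khie.
Attach number dual -thiy → khiethiy.
Attach evidentiality inferred -ath → khiethiyath.
Apply vowel deletion: khiethiyath → khethiyath.
Nasal assimilation: no change.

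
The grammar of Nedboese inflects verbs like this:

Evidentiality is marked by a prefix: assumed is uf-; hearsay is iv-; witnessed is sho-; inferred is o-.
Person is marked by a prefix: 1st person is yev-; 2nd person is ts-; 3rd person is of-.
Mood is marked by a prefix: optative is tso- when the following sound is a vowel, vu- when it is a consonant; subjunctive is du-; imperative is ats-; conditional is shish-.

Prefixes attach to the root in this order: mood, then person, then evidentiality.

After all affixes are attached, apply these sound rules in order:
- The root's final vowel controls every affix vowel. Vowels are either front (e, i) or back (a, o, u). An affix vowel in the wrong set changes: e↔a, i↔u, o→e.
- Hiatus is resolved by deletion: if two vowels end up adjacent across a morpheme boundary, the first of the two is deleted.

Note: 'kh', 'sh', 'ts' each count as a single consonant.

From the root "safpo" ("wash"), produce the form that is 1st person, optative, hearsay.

uvyavvusafpo

Attach mood optative vu- (before consonant 's') → vusafpo.
Attach person 1st person yev- → yevvusafpo.
Attach evidentiality hearsay iv- → ivyevvusafpo.
Apply vowel harmony: ivyevvusafpo → uvyavvusafpo.
Vowel deletion: no change.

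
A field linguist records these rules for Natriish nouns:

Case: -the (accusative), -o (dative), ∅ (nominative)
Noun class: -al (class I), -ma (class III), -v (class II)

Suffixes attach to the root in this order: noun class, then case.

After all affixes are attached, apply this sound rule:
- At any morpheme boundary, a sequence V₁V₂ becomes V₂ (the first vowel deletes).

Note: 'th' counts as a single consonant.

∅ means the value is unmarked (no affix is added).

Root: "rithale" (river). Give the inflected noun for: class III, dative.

Attach noun class class III -ma → rithalema.
Attach case dative -o → rithalemao.
Apply vowel deletion: rithalemao → rithalemo.

rithalemo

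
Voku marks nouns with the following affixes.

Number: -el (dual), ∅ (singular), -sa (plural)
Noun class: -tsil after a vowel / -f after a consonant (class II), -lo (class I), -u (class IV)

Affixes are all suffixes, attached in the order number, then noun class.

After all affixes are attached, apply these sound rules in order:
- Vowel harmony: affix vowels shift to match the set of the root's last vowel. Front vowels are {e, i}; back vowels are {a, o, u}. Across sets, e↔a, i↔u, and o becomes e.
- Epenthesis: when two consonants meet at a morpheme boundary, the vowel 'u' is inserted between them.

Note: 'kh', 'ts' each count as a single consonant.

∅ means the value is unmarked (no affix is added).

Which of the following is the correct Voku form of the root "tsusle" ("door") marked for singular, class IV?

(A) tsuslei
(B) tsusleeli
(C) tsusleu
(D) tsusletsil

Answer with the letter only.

A

number = singular: zero marking, form stays tsusle.
Attach noun class class IV -u → tsusleu.
Apply vowel harmony: tsusleu → tsuslei.
Epenthesis: no change.
So the correct form is tsuslei, option (A).
(C) tsusleu is wrong: it fails to apply the sound rule(s).
(B) tsusleeli is wrong: it uses dual instead of singular for number.
(D) tsusletsil is wrong: it uses class II instead of class IV for noun class.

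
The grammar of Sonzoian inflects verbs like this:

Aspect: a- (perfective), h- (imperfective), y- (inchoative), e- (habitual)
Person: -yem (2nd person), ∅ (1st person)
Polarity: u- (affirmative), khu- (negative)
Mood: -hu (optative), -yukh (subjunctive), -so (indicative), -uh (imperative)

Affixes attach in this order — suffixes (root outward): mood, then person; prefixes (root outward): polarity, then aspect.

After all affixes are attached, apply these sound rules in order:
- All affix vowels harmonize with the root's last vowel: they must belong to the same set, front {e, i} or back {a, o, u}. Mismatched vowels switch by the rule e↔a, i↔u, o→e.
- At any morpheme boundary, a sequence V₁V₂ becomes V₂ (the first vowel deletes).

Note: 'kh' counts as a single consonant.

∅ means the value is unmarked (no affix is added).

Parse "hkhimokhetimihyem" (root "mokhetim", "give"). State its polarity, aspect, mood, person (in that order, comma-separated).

Segment: h-khu-mokhetim-uh-yem.
polarity: khu- → negative.
aspect: h- → imperfective.
mood: -uh → imperative.
person: -yem → 2nd person.

negative, imperfective, imperative, 2nd person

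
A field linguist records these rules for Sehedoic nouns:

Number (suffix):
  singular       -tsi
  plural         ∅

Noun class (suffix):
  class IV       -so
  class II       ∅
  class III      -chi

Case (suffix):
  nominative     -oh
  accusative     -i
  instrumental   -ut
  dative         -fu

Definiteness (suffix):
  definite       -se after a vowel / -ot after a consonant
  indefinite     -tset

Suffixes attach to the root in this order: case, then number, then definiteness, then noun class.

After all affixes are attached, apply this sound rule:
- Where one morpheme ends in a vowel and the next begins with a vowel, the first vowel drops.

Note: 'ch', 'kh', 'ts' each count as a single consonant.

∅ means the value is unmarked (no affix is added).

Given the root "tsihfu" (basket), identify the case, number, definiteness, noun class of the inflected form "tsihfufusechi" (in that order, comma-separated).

Segment: tsihfu-fu-se-chi.
case: -fu → dative.
number: ∅ → plural.
definiteness: -se/ot → definite.
noun class: -chi → class III.

dative, plural, definite, class III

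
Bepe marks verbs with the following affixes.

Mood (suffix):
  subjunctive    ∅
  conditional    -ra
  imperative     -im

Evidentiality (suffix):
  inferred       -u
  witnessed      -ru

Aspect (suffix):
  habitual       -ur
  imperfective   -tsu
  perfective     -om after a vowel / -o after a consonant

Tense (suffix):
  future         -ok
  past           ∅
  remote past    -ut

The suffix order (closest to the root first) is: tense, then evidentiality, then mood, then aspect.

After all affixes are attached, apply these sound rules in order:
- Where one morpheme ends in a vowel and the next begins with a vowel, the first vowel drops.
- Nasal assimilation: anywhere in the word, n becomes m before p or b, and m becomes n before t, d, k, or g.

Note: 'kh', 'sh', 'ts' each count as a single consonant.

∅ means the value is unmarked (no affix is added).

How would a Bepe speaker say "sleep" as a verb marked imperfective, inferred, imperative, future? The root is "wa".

wokimtsu

Attach tense future -ok → waok.
Attach evidentiality inferred -u → waoku.
Attach mood imperative -im → waokuim.
Attach aspect imperfective -tsu → waokuimtsu.
Apply vowel deletion: waokuimtsu → wokimtsu.
Nasal assimilation: no change.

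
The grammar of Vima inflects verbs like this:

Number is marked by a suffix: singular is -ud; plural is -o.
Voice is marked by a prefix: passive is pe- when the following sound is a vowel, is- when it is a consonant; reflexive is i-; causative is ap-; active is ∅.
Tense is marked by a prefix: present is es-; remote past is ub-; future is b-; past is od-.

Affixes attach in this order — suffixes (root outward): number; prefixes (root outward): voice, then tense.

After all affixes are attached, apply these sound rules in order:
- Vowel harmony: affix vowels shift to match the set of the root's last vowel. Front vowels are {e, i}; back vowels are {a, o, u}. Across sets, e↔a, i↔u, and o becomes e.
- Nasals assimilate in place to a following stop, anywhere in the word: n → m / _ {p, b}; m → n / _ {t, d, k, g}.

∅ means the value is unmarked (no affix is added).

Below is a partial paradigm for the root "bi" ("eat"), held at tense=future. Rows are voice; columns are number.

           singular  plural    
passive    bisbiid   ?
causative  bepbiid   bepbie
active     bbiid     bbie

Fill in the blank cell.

Attach voice passive is- (before consonant 'b') → isbi.
Attach number plural -o → isbio.
Attach tense future b- → bisbio.
Apply vowel harmony: bisbio → bisbie.
Nasal assimilation: no change.

bisbie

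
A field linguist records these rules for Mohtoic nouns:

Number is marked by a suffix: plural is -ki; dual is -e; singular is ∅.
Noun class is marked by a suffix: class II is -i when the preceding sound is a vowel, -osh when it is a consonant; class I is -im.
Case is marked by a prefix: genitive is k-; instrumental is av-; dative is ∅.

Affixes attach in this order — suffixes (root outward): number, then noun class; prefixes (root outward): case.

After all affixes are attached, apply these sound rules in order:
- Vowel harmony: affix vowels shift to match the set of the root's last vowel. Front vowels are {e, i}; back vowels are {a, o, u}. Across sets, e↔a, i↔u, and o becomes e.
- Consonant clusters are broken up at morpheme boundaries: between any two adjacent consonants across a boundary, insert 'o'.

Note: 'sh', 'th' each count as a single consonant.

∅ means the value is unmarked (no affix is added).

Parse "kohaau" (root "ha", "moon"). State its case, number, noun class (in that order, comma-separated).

Segment: k-ha-e-i.
case: k- → genitive.
number: -e → dual.
noun class: -i/osh → class II.

genitive, dual, class II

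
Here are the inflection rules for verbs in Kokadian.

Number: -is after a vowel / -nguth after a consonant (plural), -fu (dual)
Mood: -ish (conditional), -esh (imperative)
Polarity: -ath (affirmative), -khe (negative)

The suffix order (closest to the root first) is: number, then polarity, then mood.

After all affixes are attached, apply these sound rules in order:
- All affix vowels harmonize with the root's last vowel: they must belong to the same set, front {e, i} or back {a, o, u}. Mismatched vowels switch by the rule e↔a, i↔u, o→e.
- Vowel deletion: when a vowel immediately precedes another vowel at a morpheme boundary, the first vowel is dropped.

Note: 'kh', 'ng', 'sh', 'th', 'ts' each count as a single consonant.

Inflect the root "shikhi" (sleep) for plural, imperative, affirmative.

shikhisethesh

Attach number plural -is (after vowel 'i') → shikhiis.
Attach polarity affirmative -ath → shikhiisath.
Attach mood imperative -esh → shikhiisathesh.
Apply vowel harmony: shikhiisathesh → shikhiisethesh.
Apply vowel deletion: shikhiisethesh → shikhisethesh.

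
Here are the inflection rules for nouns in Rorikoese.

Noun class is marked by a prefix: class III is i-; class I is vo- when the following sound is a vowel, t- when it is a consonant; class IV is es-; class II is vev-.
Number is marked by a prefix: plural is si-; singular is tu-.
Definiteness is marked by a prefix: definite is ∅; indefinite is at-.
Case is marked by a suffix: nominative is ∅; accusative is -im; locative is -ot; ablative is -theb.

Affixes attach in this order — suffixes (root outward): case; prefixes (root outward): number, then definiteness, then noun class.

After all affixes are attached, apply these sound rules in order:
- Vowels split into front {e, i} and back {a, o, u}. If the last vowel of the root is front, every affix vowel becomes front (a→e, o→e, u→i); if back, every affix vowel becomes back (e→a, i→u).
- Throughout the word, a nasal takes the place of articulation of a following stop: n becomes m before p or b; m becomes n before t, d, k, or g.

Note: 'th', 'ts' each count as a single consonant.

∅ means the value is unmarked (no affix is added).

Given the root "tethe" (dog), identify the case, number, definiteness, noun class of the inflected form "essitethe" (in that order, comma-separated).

Segment: es-si-tethe.
case: ∅ → nominative.
number: si- → plural.
definiteness: ∅ → definite.
noun class: es- → class IV.

nominative, plural, definite, class IV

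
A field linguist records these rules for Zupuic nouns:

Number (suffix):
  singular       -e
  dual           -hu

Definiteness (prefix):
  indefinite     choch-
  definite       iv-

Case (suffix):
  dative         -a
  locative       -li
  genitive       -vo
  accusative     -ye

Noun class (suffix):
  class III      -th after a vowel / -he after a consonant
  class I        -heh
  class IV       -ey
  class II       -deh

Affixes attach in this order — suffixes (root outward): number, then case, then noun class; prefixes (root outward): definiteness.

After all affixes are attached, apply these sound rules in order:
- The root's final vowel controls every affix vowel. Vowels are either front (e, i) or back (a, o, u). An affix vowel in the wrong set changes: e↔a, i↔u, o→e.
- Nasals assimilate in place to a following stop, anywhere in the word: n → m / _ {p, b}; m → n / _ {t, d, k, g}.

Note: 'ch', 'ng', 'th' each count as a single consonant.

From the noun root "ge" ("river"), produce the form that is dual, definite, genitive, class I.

Attach number dual -hu → gehu.
Attach definiteness definite iv- → ivgehu.
Attach case genitive -vo → ivgehuvo.
Attach noun class class I -heh → ivgehuvoheh.
Apply vowel harmony: ivgehuvoheh → ivgehiveheh.
Nasal assimilation: no change.

ivgehiveheh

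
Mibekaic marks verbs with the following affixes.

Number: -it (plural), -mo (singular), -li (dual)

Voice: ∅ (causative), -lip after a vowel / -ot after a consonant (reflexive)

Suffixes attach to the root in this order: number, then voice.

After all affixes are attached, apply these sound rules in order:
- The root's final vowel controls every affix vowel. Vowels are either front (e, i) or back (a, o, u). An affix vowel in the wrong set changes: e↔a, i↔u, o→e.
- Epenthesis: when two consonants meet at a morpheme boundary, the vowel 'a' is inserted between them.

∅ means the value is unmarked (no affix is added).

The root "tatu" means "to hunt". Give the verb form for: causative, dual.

tatulu

Attach number dual -li → tatuli.
voice = causative: zero marking, form stays tatuli.
Apply vowel harmony: tatuli → tatulu.
Epenthesis: no change.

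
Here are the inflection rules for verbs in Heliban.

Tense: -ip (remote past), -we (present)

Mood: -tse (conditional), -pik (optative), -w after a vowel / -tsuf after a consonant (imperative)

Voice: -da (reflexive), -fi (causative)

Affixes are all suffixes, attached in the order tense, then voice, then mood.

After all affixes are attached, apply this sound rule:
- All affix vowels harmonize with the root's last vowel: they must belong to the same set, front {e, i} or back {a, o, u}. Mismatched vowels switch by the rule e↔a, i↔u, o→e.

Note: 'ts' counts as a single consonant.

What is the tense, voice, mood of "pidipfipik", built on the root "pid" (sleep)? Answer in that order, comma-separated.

Segment: pid-ip-fi-pik.
tense: -ip → remote past.
voice: -fi → causative.
mood: -pik → optative.

remote past, causative, optative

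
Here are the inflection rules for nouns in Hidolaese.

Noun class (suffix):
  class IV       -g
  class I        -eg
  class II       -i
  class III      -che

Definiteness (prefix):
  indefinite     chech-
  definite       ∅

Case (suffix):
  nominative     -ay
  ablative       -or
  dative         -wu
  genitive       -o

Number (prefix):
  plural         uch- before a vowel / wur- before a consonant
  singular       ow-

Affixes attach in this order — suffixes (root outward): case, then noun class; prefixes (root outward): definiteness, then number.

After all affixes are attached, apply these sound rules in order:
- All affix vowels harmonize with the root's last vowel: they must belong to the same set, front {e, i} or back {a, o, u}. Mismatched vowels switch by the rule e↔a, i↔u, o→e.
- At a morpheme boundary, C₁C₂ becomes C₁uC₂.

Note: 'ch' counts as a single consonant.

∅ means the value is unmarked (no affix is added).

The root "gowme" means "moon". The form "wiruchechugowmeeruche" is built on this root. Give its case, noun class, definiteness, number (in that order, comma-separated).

Segment: wur-chech-gowme-or-che.
case: -or → ablative.
noun class: -che → class III.
definiteness: chech- → indefinite.
number: uch/wur- → plural.

ablative, class III, indefinite, plural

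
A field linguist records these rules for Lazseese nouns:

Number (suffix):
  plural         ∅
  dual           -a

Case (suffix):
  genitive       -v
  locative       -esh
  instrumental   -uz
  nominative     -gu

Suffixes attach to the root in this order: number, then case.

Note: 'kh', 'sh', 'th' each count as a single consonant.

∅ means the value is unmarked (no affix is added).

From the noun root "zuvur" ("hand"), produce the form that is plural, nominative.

zuvurgu

number = plural: zero marking, form stays zuvur.
Attach case nominative -gu → zuvurgu.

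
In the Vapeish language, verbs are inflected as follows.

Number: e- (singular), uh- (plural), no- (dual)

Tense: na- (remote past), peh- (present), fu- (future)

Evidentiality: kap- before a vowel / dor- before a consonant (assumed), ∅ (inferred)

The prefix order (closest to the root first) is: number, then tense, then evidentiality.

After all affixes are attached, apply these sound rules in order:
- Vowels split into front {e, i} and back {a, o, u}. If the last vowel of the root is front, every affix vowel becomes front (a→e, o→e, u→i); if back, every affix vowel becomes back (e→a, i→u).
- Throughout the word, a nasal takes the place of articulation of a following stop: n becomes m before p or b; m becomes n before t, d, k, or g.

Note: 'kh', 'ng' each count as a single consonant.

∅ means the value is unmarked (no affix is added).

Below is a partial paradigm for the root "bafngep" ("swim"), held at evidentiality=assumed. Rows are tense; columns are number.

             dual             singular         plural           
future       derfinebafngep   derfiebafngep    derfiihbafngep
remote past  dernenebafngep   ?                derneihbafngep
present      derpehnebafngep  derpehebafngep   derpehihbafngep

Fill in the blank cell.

derneebafngep

Attach number singular e- → ebafngep.
Attach tense remote past na- → naebafngep.
Attach evidentiality assumed dor- (before consonant 'n') → dornaebafngep.
Apply vowel harmony: dornaebafngep → derneebafngep.
Nasal assimilation: no change.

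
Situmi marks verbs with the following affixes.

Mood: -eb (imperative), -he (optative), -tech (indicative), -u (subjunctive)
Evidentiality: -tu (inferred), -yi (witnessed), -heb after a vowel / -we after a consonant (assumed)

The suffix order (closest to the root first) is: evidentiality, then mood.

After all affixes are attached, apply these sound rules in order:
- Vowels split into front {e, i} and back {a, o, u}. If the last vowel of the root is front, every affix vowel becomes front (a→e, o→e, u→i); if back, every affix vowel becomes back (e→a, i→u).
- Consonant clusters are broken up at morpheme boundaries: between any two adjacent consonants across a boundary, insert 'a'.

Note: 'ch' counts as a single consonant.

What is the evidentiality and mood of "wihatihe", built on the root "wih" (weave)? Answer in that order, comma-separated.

inferred, optative

Segment: wih-tu-he.
evidentiality: -tu → inferred.
mood: -he → optative.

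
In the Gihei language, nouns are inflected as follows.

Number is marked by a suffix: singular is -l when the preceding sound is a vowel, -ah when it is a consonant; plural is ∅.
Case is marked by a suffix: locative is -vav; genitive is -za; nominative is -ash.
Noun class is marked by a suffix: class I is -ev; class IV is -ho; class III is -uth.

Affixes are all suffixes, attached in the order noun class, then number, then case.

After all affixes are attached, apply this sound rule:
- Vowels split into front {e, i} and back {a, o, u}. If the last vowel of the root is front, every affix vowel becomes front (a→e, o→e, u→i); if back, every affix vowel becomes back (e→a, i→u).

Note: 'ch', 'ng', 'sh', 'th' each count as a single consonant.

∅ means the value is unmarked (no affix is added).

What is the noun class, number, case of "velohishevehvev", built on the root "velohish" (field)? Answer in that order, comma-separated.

Segment: velohish-ev-ah-vav.
noun class: -ev → class I.
number: -l/ah → singular.
case: -vav → locative.

class I, singular, locative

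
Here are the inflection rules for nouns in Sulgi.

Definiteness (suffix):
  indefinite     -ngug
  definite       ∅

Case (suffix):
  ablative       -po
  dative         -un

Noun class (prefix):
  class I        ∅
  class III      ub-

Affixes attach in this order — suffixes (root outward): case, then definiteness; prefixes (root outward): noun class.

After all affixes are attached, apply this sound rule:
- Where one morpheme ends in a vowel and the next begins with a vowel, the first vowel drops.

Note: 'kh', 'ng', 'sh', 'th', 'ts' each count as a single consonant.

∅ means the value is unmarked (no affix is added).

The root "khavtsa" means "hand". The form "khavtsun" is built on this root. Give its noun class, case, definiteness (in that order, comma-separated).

class I, dative, definite

Segment: khavtsa-un.
noun class: ∅ → class I.
case: -un → dative.
definiteness: ∅ → definite.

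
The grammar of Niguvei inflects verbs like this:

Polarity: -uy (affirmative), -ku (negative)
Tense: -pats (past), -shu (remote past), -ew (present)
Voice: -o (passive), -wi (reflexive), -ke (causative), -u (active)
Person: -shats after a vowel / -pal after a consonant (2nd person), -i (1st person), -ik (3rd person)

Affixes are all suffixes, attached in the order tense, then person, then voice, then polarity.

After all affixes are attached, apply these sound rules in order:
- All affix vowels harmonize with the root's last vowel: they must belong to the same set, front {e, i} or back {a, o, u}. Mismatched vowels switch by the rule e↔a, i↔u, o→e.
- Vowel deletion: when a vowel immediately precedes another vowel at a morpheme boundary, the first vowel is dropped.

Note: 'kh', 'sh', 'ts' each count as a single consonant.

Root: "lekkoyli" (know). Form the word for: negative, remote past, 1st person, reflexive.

Attach tense remote past -shu → lekkoylishu.
Attach person 1st person -i → lekkoylishui.
Attach voice reflexive -wi → lekkoylishuiwi.
Attach polarity negative -ku → lekkoylishuiwiku.
Apply vowel harmony: lekkoylishuiwiku → lekkoylishiiwiki.
Apply vowel deletion: lekkoylishiiwiki → lekkoylishiwiki.

lekkoylishiwiki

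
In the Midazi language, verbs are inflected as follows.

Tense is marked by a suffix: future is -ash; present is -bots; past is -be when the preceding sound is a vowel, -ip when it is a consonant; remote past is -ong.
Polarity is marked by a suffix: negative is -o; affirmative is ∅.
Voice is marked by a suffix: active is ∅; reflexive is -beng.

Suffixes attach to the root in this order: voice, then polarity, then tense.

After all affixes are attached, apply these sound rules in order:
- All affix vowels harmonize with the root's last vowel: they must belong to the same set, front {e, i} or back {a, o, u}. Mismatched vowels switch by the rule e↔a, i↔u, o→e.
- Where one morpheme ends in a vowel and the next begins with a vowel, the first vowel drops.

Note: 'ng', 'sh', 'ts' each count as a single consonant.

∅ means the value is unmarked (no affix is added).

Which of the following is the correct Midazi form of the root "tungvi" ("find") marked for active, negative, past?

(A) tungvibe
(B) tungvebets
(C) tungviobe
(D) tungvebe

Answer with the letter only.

D

voice = active: zero marking, form stays tungvi.
Attach polarity negative -o → tungvio.
Attach tense past -be (after vowel 'o') → tungviobe.
Apply vowel harmony: tungviobe → tungviebe.
Apply vowel deletion: tungviebe → tungvebe.
So the correct form is tungvebe, option (D).
(A) tungvibe is wrong: it uses affirmative instead of negative for polarity.
(B) tungvebets is wrong: it uses present instead of past for tense.
(C) tungviobe is wrong: it fails to apply the sound rule(s).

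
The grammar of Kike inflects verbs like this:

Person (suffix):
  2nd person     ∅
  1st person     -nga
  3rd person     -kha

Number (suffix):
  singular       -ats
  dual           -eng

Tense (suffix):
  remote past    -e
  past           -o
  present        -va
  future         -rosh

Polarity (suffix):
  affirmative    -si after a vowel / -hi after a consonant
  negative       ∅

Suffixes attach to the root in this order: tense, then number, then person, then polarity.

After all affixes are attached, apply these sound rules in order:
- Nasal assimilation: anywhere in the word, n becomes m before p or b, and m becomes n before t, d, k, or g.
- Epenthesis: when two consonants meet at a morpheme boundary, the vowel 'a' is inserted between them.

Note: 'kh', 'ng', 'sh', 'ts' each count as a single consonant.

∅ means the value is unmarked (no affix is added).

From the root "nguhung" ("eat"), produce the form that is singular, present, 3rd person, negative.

Attach tense present -va → nguhungva.
Attach number singular -ats → nguhungvaats.
Attach person 3rd person -kha → nguhungvaatskha.
polarity = negative: zero marking, form stays nguhungvaatskha.
Nasal assimilation: no change.
Apply epenthesis: nguhungvaatskha → nguhungavaatsakha.

nguhungavaatsakha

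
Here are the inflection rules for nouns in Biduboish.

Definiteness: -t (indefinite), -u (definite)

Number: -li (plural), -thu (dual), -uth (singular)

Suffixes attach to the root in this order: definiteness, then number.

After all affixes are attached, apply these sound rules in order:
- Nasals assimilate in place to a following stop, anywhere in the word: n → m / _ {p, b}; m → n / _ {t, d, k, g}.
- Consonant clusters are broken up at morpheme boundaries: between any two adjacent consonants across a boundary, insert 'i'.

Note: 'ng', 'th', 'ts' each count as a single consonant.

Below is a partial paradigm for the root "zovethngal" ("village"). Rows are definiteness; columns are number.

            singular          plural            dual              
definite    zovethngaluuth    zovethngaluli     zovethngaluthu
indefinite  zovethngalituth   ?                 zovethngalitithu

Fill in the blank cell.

zovethngalitili

Attach definiteness indefinite -t → zovethngalt.
Attach number plural -li → zovethngaltli.
Nasal assimilation: no change.
Apply epenthesis: zovethngaltli → zovethngalitili.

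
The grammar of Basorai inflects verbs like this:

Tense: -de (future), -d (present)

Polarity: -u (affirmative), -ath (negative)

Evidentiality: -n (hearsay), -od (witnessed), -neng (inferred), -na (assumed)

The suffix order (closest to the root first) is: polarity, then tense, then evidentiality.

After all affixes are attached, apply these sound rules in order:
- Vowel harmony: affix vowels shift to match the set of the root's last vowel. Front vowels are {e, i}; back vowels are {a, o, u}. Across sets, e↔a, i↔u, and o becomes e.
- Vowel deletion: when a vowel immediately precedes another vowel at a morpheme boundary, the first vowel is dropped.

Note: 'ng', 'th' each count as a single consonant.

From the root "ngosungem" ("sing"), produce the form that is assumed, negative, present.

ngosungemethdne

Attach polarity negative -ath → ngosungemath.
Attach tense present -d → ngosungemathd.
Attach evidentiality assumed -na → ngosungemathdna.
Apply vowel harmony: ngosungemathdna → ngosungemethdne.
Vowel deletion: no change.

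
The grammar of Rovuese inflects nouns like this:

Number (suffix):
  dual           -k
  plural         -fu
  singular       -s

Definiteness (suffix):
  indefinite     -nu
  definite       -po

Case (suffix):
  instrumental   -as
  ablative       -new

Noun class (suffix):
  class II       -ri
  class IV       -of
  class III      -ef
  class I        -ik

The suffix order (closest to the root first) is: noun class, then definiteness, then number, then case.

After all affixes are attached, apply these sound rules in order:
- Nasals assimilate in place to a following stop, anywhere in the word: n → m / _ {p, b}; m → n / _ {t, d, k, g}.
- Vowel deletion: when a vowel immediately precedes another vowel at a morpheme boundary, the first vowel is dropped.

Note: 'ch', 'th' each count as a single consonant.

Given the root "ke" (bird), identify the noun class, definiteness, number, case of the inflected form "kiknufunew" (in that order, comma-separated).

Segment: ke-ik-nu-fu-new.
noun class: -ik → class I.
definiteness: -nu → indefinite.
number: -fu → plural.
case: -new → ablative.

class I, indefinite, plural, ablative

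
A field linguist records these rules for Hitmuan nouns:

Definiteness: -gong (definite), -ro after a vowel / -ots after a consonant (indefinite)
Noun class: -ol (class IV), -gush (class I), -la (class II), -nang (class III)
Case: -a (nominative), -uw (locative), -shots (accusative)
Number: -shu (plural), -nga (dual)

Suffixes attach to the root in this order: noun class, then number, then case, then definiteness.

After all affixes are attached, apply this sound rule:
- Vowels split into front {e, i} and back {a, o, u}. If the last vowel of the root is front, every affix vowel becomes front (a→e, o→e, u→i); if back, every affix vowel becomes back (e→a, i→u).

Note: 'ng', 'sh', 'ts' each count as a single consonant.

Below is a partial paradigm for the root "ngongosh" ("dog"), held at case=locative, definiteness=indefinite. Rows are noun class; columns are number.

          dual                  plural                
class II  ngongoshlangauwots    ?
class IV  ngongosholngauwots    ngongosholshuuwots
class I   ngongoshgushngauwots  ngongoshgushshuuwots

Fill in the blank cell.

ngongoshlashuuwots

Attach noun class class II -la → ngongoshla.
Attach number plural -shu → ngongoshlashu.
Attach case locative -uw → ngongoshlashuuw.
Attach definiteness indefinite -ots (after consonant 'w') → ngongoshlashuuwots.
Vowel harmony: no change.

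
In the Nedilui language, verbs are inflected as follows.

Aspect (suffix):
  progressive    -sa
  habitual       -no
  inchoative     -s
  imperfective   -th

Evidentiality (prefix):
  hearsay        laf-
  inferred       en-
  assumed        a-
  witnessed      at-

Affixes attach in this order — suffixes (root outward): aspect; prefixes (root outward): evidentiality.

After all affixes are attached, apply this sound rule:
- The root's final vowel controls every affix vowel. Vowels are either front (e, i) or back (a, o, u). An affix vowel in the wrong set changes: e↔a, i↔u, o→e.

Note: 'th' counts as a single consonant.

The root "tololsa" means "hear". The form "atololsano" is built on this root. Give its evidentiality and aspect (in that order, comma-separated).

assumed, habitual

Segment: a-tololsa-no.
evidentiality: a- → assumed.
aspect: -no → habitual.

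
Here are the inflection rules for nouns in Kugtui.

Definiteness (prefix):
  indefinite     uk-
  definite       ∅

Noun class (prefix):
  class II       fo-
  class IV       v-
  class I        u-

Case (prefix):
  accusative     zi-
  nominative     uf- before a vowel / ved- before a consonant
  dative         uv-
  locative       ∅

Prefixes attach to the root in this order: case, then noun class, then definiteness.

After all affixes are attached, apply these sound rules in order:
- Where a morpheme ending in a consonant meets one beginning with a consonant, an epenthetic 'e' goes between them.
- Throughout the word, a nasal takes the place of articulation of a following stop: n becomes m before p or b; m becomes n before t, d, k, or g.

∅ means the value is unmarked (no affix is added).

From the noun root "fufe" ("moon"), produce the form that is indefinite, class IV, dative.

Attach case dative uv- → uvfufe.
Attach noun class class IV v- → vuvfufe.
Attach definiteness indefinite uk- → ukvuvfufe.
Apply epenthesis: ukvuvfufe → ukevuvefufe.
Nasal assimilation: no change.

ukevuvefufe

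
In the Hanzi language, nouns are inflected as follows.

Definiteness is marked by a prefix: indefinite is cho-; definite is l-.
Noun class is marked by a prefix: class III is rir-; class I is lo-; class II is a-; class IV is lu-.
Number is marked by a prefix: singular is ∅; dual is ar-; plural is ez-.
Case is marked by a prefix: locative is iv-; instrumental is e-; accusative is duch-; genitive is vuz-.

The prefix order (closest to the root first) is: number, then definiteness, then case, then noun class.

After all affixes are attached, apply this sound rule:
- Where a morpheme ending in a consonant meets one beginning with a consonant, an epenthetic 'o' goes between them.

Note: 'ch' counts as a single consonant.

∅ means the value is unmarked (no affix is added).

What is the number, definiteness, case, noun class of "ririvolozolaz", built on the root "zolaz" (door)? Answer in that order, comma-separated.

Segment: rir-iv-l-zolaz.
number: ∅ → singular.
definiteness: l- → definite.
case: iv- → locative.
noun class: rir- → class III.

singular, definite, locative, class III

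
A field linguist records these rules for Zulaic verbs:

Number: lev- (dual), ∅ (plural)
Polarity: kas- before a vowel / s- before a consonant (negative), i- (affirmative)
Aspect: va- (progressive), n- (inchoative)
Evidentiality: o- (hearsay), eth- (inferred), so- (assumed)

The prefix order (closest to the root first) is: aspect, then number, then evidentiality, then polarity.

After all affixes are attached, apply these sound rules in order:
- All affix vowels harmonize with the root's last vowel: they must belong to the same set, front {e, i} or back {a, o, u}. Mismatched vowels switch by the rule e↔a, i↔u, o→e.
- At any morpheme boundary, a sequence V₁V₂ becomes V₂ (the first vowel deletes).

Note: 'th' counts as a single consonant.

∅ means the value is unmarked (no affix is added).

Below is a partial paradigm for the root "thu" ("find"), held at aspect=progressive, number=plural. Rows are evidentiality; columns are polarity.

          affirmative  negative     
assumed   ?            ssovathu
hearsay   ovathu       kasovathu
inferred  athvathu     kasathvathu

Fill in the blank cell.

usovathu

Attach aspect progressive va- → vathu.
number = plural: zero marking, form stays vathu.
Attach evidentiality assumed so- → sovathu.
Attach polarity affirmative i- → isovathu.
Apply vowel harmony: isovathu → usovathu.
Vowel deletion: no change.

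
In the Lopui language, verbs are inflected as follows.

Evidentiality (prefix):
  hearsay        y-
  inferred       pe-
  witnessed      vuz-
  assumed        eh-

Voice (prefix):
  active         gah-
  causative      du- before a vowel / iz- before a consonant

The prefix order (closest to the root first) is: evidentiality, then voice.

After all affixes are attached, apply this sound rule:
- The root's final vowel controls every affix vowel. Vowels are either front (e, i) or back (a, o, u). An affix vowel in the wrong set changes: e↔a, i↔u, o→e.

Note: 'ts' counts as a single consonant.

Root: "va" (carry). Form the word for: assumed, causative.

Attach evidentiality assumed eh- → ehva.
Attach voice causative du- (before vowel 'e') → duehva.
Apply vowel harmony: duehva → duahva.

duahva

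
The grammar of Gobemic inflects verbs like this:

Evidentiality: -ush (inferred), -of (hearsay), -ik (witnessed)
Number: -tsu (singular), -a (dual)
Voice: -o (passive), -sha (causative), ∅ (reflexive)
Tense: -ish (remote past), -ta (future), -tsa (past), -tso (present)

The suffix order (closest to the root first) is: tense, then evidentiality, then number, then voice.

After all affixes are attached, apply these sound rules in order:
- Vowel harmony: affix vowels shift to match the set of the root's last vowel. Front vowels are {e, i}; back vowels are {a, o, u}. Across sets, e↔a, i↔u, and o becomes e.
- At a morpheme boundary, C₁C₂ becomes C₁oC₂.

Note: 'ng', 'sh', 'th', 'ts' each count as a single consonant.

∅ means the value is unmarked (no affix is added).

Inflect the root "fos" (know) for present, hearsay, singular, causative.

Attach tense present -tso → fostso.
Attach evidentiality hearsay -of → fostsoof.
Attach number singular -tsu → fostsooftsu.
Attach voice causative -sha → fostsooftsusha.
Vowel harmony: no change.
Apply epenthesis: fostsooftsusha → fosotsoofotsusha.

fosotsoofotsusha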